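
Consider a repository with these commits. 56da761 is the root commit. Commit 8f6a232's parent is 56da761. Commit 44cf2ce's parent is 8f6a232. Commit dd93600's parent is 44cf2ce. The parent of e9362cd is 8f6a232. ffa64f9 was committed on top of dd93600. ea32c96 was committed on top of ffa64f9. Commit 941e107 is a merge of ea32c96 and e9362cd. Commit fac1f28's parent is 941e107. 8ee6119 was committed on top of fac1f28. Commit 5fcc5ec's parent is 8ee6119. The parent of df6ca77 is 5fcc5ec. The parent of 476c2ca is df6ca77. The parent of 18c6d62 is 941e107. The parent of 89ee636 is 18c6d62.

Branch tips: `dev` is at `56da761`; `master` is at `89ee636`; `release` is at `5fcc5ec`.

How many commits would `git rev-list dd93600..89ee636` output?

6

Reachable from 89ee636: {18c6d62, 44cf2ce, 56da761, 89ee636, 8f6a232, 941e107, dd93600, e9362cd, ea32c96, ffa64f9}.
Reachable from dd93600: {44cf2ce, 56da761, 8f6a232, dd93600}.
In 89ee636's history but not dd93600's: {18c6d62, 89ee636, 941e107, e9362cd, ea32c96, ffa64f9} — 6 commits.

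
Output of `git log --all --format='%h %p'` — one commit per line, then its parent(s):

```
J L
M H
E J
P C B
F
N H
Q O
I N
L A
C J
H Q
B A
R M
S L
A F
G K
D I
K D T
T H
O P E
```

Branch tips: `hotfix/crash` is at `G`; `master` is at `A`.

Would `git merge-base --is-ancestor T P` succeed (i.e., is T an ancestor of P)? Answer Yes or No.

Ancestors of P: {A, B, C, F, J, L, P}.
T is not in that set, so it is not an ancestor of P.

No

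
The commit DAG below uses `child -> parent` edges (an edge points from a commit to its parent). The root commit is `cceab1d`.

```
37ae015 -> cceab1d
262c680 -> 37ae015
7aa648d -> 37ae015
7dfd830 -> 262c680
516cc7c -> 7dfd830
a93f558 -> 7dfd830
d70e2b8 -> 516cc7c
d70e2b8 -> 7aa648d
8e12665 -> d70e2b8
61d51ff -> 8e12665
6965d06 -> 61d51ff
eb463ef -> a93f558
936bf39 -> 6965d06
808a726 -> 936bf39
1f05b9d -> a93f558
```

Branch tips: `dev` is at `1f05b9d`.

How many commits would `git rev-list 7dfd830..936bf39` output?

Reachable from 936bf39: {262c680, 37ae015, 516cc7c, 61d51ff, 6965d06, 7aa648d, 7dfd830, 8e12665, 936bf39, cceab1d, d70e2b8}.
Reachable from 7dfd830: {262c680, 37ae015, 7dfd830, cceab1d}.
In 936bf39's history but not 7dfd830's: {516cc7c, 61d51ff, 6965d06, 7aa648d, 8e12665, 936bf39, d70e2b8} — 7 commits.

7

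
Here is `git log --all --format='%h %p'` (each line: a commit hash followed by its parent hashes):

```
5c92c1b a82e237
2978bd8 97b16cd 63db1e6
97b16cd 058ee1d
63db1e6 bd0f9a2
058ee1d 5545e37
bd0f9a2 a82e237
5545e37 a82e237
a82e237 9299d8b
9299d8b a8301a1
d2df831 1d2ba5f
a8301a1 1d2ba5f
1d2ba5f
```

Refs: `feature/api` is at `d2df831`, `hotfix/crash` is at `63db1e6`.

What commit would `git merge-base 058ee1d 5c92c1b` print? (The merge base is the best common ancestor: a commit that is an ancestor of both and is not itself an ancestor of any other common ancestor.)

Ancestors of 058ee1d: {058ee1d, 1d2ba5f, 5545e37, 9299d8b, a82e237, a8301a1}.
Ancestors of 5c92c1b: {1d2ba5f, 5c92c1b, 9299d8b, a82e237, a8301a1}.
Common ancestors: {1d2ba5f, 9299d8b, a82e237, a8301a1}.
Among these, a82e237 is not an ancestor of any other common ancestor — it is the merge base.

a82e237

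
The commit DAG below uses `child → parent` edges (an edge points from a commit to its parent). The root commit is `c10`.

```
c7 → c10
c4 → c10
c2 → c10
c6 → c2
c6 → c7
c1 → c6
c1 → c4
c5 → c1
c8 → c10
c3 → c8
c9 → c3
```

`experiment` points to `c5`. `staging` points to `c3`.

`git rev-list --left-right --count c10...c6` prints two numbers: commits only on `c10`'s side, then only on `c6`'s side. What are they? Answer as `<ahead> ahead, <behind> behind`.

0 ahead, 3 behind

Reachable from c10: {c10}.
Reachable from c6: {c10, c2, c6, c7}.
Only in c10's history (ahead): {} — 0.
Only in c6's history (behind): {c2, c6, c7} — 3.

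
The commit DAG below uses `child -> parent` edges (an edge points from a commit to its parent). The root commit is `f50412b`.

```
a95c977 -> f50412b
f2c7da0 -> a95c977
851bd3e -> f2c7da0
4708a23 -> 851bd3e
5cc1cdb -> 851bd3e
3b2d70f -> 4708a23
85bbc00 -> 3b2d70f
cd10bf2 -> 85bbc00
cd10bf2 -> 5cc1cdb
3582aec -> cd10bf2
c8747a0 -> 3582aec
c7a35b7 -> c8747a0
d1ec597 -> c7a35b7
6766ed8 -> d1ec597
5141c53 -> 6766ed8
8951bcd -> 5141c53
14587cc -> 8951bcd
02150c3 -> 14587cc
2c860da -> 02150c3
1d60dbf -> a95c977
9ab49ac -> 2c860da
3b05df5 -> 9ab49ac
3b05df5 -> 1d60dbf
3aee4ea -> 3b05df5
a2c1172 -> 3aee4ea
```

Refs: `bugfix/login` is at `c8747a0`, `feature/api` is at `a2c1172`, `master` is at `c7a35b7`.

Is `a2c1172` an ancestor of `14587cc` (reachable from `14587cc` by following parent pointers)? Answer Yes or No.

Ancestors of 14587cc: {14587cc, 3582aec, 3b2d70f, 4708a23, 5141c53, 5cc1cdb, 6766ed8, 851bd3e, 85bbc00, 8951bcd, a95c977, c7a35b7, c8747a0, cd10bf2, d1ec597, f2c7da0, f50412b}.
a2c1172 is not in that set, so it is not an ancestor of 14587cc.

No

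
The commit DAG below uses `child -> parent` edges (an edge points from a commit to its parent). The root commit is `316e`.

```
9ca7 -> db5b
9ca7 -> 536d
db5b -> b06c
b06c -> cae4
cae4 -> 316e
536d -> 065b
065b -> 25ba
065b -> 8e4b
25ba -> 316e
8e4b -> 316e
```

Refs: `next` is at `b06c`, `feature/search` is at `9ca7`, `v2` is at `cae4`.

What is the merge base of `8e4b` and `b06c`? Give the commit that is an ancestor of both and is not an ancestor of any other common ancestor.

Ancestors of 8e4b: {316e, 8e4b}.
Ancestors of b06c: {316e, b06c, cae4}.
Common ancestors: {316e}.
The only common ancestor is 316e, so it is the merge base.

316e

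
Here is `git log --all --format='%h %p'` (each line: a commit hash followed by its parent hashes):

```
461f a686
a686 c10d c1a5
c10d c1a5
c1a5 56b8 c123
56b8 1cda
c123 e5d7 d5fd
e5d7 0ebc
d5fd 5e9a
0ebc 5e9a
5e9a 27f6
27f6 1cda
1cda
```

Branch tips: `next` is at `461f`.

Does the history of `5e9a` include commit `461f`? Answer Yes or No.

No

Ancestors of 5e9a: {1cda, 27f6, 5e9a}.
461f is not in that set, so it is not an ancestor of 5e9a.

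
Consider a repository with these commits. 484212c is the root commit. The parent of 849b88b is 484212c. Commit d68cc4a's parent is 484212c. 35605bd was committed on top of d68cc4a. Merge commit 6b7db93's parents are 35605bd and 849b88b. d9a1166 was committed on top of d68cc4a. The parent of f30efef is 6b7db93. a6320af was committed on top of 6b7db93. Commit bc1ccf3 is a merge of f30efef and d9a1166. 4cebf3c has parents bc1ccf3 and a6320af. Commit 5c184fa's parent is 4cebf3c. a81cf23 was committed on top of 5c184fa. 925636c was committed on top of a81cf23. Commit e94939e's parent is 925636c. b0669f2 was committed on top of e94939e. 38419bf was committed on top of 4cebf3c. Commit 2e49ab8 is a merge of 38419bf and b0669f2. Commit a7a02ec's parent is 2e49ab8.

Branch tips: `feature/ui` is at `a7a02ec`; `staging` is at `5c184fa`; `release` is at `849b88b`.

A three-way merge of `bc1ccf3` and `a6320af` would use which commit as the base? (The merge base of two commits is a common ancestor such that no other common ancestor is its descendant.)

6b7db93

Ancestors of bc1ccf3: {35605bd, 484212c, 6b7db93, 849b88b, bc1ccf3, d68cc4a, d9a1166, f30efef}.
Ancestors of a6320af: {35605bd, 484212c, 6b7db93, 849b88b, a6320af, d68cc4a}.
Common ancestors: {35605bd, 484212c, 6b7db93, 849b88b, d68cc4a}.
Among these, 6b7db93 is not an ancestor of any other common ancestor — it is the merge base.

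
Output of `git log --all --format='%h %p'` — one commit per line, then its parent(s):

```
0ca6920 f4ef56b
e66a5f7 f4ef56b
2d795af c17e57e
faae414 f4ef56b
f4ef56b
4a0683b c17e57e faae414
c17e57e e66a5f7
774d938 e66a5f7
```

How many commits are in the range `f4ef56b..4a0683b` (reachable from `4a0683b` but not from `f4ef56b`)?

Reachable from 4a0683b: {4a0683b, c17e57e, e66a5f7, f4ef56b, faae414}.
Reachable from f4ef56b: {f4ef56b}.
In 4a0683b's history but not f4ef56b's: {4a0683b, c17e57e, e66a5f7, faae414} — 4 commits.

4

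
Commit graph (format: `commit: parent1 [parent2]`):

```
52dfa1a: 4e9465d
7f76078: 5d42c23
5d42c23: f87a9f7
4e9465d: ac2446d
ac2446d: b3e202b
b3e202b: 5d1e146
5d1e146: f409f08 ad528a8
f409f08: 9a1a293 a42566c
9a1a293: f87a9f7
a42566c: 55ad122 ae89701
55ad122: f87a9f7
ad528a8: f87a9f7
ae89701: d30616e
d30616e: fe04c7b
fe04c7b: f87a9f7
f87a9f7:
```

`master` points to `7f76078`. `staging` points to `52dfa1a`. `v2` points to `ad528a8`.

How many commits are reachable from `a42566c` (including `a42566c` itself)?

Walking parent pointers from a42566c: reachable set = {55ad122, a42566c, ae89701, d30616e, f87a9f7, fe04c7b}.
That is 6 commits.

6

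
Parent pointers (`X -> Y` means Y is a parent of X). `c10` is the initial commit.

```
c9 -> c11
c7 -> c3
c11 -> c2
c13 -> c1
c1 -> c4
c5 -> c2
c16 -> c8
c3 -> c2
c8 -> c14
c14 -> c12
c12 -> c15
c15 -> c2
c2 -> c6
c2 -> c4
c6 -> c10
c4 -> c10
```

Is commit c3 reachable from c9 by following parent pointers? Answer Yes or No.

No

Ancestors of c9: {c10, c11, c2, c4, c6, c9}.
c3 is not in that set, so it is not an ancestor of c9.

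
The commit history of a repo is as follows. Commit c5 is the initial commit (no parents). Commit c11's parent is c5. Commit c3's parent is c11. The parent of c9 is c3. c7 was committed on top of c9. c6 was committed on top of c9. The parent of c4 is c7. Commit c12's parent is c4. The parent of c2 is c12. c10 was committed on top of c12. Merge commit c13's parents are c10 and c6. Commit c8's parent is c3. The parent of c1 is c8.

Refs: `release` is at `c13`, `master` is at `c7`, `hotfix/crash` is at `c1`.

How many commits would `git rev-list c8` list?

Walking parent pointers from c8: reachable set = {c11, c3, c5, c8}.
That is 4 commits.

4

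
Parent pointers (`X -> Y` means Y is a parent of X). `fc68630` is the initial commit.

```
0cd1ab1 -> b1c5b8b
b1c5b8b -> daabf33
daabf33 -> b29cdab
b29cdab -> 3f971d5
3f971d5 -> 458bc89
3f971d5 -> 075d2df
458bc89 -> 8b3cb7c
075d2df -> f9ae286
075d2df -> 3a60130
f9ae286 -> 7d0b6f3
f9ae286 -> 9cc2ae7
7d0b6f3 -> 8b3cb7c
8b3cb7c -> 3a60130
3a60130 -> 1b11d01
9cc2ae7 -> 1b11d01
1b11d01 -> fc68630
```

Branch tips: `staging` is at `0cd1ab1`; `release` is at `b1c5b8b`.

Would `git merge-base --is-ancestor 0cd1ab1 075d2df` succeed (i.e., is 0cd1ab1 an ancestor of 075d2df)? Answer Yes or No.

No

Ancestors of 075d2df: {075d2df, 1b11d01, 3a60130, 7d0b6f3, 8b3cb7c, 9cc2ae7, f9ae286, fc68630}.
0cd1ab1 is not in that set, so it is not an ancestor of 075d2df.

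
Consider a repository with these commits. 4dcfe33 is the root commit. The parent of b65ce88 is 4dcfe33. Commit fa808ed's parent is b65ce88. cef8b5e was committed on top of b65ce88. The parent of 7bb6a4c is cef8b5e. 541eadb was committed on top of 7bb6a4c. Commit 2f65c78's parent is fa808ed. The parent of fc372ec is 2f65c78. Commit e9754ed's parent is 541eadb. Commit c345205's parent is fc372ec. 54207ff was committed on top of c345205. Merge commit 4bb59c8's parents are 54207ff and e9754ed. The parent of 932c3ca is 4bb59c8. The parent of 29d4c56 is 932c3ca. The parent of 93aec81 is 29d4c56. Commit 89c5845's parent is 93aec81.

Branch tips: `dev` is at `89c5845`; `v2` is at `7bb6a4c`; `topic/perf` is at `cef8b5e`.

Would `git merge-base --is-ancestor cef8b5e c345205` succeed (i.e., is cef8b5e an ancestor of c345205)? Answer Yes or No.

Ancestors of c345205: {2f65c78, 4dcfe33, b65ce88, c345205, fa808ed, fc372ec}.
cef8b5e is not in that set, so it is not an ancestor of c345205.

No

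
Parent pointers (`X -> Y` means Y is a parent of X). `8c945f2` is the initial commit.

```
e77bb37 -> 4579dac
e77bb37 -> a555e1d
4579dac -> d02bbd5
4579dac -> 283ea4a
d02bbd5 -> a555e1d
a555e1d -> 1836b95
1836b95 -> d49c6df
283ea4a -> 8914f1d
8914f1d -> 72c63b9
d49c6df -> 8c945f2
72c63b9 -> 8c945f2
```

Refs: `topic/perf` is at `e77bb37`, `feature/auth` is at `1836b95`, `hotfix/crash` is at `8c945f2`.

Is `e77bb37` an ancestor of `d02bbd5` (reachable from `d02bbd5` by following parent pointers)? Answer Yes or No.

Ancestors of d02bbd5: {1836b95, 8c945f2, a555e1d, d02bbd5, d49c6df}.
e77bb37 is not in that set, so it is not an ancestor of d02bbd5.

No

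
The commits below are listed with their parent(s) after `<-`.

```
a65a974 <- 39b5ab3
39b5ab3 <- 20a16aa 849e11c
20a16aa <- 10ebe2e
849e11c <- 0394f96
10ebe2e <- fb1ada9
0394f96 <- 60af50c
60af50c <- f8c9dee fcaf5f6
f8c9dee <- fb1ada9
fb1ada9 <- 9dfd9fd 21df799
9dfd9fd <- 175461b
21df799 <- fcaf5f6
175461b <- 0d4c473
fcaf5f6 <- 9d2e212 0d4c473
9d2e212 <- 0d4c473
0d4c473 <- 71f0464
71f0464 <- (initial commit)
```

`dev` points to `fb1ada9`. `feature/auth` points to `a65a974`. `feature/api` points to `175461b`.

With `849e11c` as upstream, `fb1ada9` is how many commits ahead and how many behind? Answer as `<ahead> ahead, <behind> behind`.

Reachable from fb1ada9: {0d4c473, 175461b, 21df799, 71f0464, 9d2e212, 9dfd9fd, fb1ada9, fcaf5f6}.
Reachable from 849e11c: {0394f96, 0d4c473, 175461b, 21df799, 60af50c, 71f0464, 849e11c, 9d2e212, 9dfd9fd, f8c9dee, fb1ada9, fcaf5f6}.
Only in fb1ada9's history (ahead): {} — 0.
Only in 849e11c's history (behind): {0394f96, 60af50c, 849e11c, f8c9dee} — 4.

0 ahead, 4 behind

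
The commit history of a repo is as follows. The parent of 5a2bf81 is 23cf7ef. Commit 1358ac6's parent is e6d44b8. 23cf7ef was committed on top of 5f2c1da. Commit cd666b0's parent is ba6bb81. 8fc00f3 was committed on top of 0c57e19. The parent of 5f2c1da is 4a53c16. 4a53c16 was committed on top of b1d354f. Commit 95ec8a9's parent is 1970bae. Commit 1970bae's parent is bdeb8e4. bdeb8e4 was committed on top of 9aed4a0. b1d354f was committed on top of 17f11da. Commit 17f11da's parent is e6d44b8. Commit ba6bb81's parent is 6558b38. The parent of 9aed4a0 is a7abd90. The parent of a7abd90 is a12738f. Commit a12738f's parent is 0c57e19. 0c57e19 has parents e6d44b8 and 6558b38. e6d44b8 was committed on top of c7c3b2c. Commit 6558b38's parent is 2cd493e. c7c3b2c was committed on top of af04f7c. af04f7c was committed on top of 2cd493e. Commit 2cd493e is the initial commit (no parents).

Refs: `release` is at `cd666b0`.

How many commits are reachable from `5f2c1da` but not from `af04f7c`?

Reachable from 5f2c1da: {17f11da, 2cd493e, 4a53c16, 5f2c1da, af04f7c, b1d354f, c7c3b2c, e6d44b8}.
Reachable from af04f7c: {2cd493e, af04f7c}.
In 5f2c1da's history but not af04f7c's: {17f11da, 4a53c16, 5f2c1da, b1d354f, c7c3b2c, e6d44b8} — 6 commits.

6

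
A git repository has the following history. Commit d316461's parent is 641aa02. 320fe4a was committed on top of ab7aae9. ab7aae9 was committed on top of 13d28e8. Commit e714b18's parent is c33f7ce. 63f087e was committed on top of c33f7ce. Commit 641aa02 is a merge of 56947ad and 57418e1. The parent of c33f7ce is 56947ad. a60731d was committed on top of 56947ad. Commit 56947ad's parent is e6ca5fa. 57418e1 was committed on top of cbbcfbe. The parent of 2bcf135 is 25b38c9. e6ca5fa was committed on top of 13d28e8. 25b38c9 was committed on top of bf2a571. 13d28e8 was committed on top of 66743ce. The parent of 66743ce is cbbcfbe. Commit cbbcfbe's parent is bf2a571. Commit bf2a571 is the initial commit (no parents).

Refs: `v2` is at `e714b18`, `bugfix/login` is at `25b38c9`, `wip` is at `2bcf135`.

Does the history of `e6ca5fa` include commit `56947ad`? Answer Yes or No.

Ancestors of e6ca5fa: {13d28e8, 66743ce, bf2a571, cbbcfbe, e6ca5fa}.
56947ad is not in that set, so it is not an ancestor of e6ca5fa.

No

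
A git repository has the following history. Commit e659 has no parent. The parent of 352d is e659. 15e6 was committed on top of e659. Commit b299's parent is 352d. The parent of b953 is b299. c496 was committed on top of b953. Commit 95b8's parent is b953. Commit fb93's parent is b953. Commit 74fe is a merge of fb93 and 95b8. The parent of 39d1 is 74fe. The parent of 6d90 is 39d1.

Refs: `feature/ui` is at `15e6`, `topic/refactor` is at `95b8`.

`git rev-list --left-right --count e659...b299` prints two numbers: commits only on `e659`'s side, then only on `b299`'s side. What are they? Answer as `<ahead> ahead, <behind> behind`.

Reachable from e659: {e659}.
Reachable from b299: {352d, b299, e659}.
Only in e659's history (ahead): {} — 0.
Only in b299's history (behind): {352d, b299} — 2.

0 ahead, 2 behind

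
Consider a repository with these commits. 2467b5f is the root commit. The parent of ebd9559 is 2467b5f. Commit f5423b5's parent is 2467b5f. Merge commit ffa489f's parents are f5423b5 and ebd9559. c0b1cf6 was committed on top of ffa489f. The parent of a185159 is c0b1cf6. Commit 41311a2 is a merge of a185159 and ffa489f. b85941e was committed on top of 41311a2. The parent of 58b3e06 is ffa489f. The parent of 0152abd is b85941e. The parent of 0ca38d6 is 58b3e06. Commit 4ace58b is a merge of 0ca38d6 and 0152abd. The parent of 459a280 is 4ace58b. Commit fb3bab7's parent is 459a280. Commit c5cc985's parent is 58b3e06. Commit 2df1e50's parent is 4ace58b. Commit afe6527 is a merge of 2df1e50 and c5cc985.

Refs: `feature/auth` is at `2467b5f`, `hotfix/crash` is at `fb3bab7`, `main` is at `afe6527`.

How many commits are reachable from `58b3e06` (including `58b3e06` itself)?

5

Walking parent pointers from 58b3e06: reachable set = {2467b5f, 58b3e06, ebd9559, f5423b5, ffa489f}.
That is 5 commits.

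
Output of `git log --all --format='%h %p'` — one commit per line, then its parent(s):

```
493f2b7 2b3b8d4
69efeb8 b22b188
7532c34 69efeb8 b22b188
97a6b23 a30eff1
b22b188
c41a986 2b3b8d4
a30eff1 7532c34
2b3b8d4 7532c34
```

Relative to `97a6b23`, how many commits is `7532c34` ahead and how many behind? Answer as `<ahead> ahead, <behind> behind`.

Reachable from 7532c34: {69efeb8, 7532c34, b22b188}.
Reachable from 97a6b23: {69efeb8, 7532c34, 97a6b23, a30eff1, b22b188}.
Only in 7532c34's history (ahead): {} — 0.
Only in 97a6b23's history (behind): {97a6b23, a30eff1} — 2.

0 ahead, 2 behind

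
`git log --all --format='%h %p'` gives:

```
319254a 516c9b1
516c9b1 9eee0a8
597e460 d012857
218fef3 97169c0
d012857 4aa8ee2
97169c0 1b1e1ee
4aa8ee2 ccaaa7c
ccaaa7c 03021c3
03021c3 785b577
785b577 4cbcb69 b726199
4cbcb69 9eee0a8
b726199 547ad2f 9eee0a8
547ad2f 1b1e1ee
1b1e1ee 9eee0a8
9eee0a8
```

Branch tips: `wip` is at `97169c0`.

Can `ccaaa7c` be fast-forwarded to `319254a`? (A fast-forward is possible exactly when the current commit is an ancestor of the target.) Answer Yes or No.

A fast-forward from ccaaa7c to 319254a is possible iff ccaaa7c is an ancestor of 319254a.
Ancestors of 319254a: {319254a, 516c9b1, 9eee0a8}.
ccaaa7c is not among them, so fast-forward is not possible.

No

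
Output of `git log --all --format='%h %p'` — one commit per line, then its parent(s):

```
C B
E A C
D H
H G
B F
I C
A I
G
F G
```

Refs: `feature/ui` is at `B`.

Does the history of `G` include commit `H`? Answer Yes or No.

No

Ancestors of G: {G}.
H is not in that set, so it is not an ancestor of G.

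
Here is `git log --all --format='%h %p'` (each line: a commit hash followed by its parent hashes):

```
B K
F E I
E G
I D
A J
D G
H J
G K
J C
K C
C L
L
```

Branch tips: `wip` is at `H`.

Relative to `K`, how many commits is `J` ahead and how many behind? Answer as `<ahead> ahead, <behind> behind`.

Reachable from J: {C, J, L}.
Reachable from K: {C, K, L}.
Only in J's history (ahead): {J} — 1.
Only in K's history (behind): {K} — 1.

1 ahead, 1 behind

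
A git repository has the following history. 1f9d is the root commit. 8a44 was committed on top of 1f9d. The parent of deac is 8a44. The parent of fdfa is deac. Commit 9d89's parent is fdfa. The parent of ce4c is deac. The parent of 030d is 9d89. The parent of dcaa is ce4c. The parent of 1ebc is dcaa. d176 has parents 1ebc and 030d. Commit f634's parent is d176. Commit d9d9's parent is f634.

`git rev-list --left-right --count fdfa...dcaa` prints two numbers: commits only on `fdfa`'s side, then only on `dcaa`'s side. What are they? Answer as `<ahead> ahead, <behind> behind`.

1 ahead, 2 behind

Reachable from fdfa: {1f9d, 8a44, deac, fdfa}.
Reachable from dcaa: {1f9d, 8a44, ce4c, dcaa, deac}.
Only in fdfa's history (ahead): {fdfa} — 1.
Only in dcaa's history (behind): {ce4c, dcaa} — 2.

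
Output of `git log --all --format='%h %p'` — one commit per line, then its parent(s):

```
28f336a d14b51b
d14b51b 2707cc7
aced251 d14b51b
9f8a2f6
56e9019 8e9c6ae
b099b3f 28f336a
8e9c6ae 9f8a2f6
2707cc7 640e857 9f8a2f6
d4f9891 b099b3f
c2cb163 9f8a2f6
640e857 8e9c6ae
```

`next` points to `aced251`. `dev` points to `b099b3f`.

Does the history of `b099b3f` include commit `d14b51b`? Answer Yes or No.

Yes

Ancestors of b099b3f (commits reachable by following parents): {2707cc7, 28f336a, 640e857, 8e9c6ae, 9f8a2f6, b099b3f, d14b51b}.
d14b51b is in that set, so it is an ancestor of b099b3f.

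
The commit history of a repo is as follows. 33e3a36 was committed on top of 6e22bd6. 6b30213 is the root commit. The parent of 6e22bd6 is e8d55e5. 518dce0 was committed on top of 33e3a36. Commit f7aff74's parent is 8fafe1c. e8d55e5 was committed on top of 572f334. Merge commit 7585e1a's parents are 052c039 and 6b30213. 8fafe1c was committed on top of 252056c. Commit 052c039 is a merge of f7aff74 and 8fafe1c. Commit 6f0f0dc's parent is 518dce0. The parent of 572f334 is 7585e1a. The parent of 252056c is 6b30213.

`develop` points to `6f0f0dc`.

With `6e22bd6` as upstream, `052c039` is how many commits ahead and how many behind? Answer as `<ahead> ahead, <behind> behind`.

Reachable from 052c039: {052c039, 252056c, 6b30213, 8fafe1c, f7aff74}.
Reachable from 6e22bd6: {052c039, 252056c, 572f334, 6b30213, 6e22bd6, 7585e1a, 8fafe1c, e8d55e5, f7aff74}.
Only in 052c039's history (ahead): {} — 0.
Only in 6e22bd6's history (behind): {572f334, 6e22bd6, 7585e1a, e8d55e5} — 4.

0 ahead, 4 behind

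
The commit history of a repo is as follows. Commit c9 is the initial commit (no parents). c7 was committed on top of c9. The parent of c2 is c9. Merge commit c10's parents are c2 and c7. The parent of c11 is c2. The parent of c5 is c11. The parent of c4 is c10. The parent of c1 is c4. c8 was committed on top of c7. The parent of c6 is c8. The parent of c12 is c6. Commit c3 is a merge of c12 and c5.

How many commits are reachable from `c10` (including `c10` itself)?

4

Walking parent pointers from c10: reachable set = {c10, c2, c7, c9}.
That is 4 commits.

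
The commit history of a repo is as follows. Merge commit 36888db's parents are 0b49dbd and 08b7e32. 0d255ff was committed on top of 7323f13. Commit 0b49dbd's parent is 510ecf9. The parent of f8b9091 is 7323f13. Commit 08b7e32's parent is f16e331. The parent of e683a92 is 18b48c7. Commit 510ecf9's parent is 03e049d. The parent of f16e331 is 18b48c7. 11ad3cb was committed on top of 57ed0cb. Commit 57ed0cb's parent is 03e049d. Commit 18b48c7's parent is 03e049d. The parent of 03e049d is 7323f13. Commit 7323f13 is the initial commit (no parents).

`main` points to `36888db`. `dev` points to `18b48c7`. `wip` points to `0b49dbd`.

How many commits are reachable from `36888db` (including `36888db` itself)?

8

Walking parent pointers from 36888db: reachable set = {03e049d, 08b7e32, 0b49dbd, 18b48c7, 36888db, 510ecf9, 7323f13, f16e331}.
That is 8 commits.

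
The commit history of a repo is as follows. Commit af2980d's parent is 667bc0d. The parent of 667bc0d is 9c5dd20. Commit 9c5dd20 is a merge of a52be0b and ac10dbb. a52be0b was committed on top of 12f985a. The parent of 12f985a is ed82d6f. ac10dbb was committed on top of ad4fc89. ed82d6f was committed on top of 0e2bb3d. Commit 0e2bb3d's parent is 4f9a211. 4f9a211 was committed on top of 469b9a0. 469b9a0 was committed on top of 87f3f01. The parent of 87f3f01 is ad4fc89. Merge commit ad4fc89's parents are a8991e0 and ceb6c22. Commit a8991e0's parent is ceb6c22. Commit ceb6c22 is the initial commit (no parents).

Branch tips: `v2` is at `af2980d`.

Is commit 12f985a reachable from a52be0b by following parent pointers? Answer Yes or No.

Ancestors of a52be0b (commits reachable by following parents): {0e2bb3d, 12f985a, 469b9a0, 4f9a211, 87f3f01, a52be0b, a8991e0, ad4fc89, ceb6c22, ed82d6f}.
12f985a is in that set, so it is an ancestor of a52be0b.

Yes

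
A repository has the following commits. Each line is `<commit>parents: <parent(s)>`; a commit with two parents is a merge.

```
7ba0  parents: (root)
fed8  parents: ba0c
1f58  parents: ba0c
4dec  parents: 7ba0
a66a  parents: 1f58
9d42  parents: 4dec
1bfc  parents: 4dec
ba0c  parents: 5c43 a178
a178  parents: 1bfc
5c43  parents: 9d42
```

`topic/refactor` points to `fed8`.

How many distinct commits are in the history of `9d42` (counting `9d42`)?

3

Walking parent pointers from 9d42: reachable set = {4dec, 7ba0, 9d42}.
That is 3 commits.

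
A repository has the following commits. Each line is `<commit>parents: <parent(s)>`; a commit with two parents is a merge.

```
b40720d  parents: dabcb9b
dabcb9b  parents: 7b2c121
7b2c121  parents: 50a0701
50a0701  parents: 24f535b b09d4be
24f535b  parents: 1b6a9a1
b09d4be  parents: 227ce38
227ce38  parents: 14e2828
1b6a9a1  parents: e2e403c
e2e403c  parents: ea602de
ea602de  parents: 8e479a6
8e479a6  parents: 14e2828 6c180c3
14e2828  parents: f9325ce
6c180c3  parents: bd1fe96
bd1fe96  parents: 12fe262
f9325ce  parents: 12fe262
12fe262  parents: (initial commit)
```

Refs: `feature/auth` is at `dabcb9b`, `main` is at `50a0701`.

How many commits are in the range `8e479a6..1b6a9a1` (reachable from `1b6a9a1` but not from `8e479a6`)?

3

Reachable from 1b6a9a1: {12fe262, 14e2828, 1b6a9a1, 6c180c3, 8e479a6, bd1fe96, e2e403c, ea602de, f9325ce}.
Reachable from 8e479a6: {12fe262, 14e2828, 6c180c3, 8e479a6, bd1fe96, f9325ce}.
In 1b6a9a1's history but not 8e479a6's: {1b6a9a1, e2e403c, ea602de} — 3 commits.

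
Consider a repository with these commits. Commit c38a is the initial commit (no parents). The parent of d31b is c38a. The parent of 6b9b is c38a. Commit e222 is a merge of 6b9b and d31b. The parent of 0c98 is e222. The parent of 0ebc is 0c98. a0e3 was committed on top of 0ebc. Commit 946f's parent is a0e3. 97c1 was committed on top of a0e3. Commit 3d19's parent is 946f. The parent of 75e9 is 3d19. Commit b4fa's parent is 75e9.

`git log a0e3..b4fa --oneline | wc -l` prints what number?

4

Reachable from b4fa: {0c98, 0ebc, 3d19, 6b9b, 75e9, 946f, a0e3, b4fa, c38a, d31b, e222}.
Reachable from a0e3: {0c98, 0ebc, 6b9b, a0e3, c38a, d31b, e222}.
In b4fa's history but not a0e3's: {3d19, 75e9, 946f, b4fa} — 4 commits.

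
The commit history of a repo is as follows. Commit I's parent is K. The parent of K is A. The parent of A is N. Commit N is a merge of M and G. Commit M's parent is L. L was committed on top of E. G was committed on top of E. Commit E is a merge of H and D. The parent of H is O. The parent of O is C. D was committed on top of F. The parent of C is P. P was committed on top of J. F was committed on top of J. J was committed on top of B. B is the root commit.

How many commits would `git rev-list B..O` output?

4

Reachable from O: {B, C, J, O, P}.
Reachable from B: {B}.
In O's history but not B's: {C, J, O, P} — 4 commits.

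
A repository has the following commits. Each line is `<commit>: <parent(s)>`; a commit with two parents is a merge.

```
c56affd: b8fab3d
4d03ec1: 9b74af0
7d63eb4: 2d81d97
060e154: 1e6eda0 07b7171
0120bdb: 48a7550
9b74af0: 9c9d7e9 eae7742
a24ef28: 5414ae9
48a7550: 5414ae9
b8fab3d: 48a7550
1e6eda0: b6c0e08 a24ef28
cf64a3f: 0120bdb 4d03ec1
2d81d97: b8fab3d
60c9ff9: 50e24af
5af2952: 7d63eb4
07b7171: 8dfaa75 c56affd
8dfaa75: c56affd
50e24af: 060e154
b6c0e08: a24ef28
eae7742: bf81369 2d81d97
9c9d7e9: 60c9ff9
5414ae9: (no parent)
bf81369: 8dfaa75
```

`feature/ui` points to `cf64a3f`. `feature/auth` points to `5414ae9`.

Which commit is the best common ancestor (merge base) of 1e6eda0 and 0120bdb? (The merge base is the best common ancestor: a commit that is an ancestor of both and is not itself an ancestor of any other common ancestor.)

5414ae9

Ancestors of 1e6eda0: {1e6eda0, 5414ae9, a24ef28, b6c0e08}.
Ancestors of 0120bdb: {0120bdb, 48a7550, 5414ae9}.
Common ancestors: {5414ae9}.
The only common ancestor is 5414ae9, so it is the merge base.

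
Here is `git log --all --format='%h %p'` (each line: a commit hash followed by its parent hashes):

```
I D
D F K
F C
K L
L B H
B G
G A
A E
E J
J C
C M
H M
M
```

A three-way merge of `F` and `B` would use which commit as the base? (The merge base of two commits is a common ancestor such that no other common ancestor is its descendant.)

Ancestors of F: {C, F, M}.
Ancestors of B: {A, B, C, E, G, J, M}.
Common ancestors: {C, M}.
Among these, C is not an ancestor of any other common ancestor — it is the merge base.

C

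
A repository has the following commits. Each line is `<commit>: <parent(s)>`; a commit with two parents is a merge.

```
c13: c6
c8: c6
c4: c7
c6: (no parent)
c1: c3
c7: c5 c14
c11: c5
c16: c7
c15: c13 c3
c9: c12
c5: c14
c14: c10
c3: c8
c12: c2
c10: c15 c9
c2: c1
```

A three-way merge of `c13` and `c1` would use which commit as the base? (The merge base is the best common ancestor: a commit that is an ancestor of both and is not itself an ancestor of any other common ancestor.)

c6

Ancestors of c13: {c13, c6}.
Ancestors of c1: {c1, c3, c6, c8}.
Common ancestors: {c6}.
The only common ancestor is c6, so it is the merge base.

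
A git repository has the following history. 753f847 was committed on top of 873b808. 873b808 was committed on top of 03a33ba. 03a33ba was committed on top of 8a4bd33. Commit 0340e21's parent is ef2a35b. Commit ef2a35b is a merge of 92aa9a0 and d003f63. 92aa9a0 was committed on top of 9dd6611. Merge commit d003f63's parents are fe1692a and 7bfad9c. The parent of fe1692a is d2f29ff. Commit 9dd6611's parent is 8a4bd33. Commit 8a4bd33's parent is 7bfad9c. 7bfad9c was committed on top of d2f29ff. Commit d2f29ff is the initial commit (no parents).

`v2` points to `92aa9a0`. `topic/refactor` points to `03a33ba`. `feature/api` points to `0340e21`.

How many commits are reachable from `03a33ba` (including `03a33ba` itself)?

Walking parent pointers from 03a33ba: reachable set = {03a33ba, 7bfad9c, 8a4bd33, d2f29ff}.
That is 4 commits.

4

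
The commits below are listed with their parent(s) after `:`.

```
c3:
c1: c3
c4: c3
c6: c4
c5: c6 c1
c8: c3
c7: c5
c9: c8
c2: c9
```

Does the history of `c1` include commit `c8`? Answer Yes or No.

No

Ancestors of c1: {c1, c3}.
c8 is not in that set, so it is not an ancestor of c1.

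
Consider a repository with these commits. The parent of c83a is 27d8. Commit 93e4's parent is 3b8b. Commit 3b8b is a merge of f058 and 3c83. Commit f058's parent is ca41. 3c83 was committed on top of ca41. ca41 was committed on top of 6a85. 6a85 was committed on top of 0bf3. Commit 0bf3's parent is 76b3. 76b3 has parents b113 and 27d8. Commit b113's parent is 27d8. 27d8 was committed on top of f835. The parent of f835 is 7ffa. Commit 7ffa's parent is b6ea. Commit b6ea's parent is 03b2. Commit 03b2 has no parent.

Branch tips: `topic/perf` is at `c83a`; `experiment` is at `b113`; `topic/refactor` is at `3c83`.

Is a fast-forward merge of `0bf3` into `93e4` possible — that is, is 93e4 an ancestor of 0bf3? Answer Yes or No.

No

A fast-forward from 93e4 to 0bf3 is possible iff 93e4 is an ancestor of 0bf3.
Ancestors of 0bf3: {03b2, 0bf3, 27d8, 76b3, 7ffa, b113, b6ea, f835}.
93e4 is not among them, so fast-forward is not possible.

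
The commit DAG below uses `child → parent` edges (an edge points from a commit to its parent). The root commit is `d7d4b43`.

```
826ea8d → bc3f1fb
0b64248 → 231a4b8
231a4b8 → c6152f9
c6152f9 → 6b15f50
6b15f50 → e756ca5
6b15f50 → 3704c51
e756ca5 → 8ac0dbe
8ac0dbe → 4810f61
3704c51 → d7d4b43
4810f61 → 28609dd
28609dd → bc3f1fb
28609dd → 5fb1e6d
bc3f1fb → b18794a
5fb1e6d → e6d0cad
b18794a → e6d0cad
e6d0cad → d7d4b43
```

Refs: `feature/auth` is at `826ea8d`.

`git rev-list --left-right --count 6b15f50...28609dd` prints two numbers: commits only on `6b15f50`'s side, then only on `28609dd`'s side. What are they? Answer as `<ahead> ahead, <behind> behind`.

5 ahead, 0 behind

Reachable from 6b15f50: {28609dd, 3704c51, 4810f61, 5fb1e6d, 6b15f50, 8ac0dbe, b18794a, bc3f1fb, d7d4b43, e6d0cad, e756ca5}.
Reachable from 28609dd: {28609dd, 5fb1e6d, b18794a, bc3f1fb, d7d4b43, e6d0cad}.
Only in 6b15f50's history (ahead): {3704c51, 4810f61, 6b15f50, 8ac0dbe, e756ca5} — 5.
Only in 28609dd's history (behind): {} — 0.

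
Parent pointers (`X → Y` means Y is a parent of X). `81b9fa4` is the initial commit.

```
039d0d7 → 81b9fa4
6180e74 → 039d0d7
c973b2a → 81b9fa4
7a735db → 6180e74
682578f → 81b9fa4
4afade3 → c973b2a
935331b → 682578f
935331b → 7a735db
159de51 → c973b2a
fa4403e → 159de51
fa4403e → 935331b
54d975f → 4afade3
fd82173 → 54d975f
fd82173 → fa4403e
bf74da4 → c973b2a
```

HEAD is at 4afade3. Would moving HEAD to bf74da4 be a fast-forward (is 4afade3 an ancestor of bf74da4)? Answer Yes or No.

A fast-forward from 4afade3 to bf74da4 is possible iff 4afade3 is an ancestor of bf74da4.
Ancestors of bf74da4: {81b9fa4, bf74da4, c973b2a}.
4afade3 is not among them, so fast-forward is not possible.

No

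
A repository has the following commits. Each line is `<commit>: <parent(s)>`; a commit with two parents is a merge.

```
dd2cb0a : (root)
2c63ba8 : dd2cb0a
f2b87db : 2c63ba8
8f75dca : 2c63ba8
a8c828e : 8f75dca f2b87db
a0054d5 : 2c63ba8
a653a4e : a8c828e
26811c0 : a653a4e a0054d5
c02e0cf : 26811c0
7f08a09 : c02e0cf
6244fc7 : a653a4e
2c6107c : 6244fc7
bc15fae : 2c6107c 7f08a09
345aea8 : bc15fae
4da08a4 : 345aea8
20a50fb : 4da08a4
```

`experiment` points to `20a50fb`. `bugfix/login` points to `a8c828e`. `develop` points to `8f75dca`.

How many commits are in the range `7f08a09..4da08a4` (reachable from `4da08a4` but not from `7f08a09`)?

Reachable from 4da08a4: {26811c0, 2c6107c, 2c63ba8, 345aea8, 4da08a4, 6244fc7, 7f08a09, 8f75dca, a0054d5, a653a4e, a8c828e, bc15fae, c02e0cf, dd2cb0a, f2b87db}.
Reachable from 7f08a09: {26811c0, 2c63ba8, 7f08a09, 8f75dca, a0054d5, a653a4e, a8c828e, c02e0cf, dd2cb0a, f2b87db}.
In 4da08a4's history but not 7f08a09's: {2c6107c, 345aea8, 4da08a4, 6244fc7, bc15fae} — 5 commits.

5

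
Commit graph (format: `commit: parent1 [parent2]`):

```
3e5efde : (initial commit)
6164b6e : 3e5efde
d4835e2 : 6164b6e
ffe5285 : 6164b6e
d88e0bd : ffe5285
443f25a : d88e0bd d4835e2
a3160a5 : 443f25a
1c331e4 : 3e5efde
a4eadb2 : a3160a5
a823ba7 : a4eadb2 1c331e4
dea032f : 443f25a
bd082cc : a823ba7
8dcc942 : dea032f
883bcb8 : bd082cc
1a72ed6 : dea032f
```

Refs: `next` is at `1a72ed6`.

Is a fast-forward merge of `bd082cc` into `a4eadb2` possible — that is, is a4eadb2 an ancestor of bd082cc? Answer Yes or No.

Yes

A fast-forward from a4eadb2 to bd082cc is possible iff a4eadb2 is an ancestor of bd082cc.
Ancestors of bd082cc: {1c331e4, 3e5efde, 443f25a, 6164b6e, a3160a5, a4eadb2, a823ba7, bd082cc, d4835e2, d88e0bd, ffe5285}.
a4eadb2 is among them, so fast-forward is possible.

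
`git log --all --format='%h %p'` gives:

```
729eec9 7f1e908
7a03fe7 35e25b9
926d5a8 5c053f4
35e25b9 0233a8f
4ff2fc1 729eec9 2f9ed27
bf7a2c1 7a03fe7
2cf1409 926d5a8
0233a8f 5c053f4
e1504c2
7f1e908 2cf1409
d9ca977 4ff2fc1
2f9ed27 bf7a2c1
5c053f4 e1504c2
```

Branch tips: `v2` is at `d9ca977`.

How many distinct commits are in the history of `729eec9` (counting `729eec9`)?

6

Walking parent pointers from 729eec9: reachable set = {2cf1409, 5c053f4, 729eec9, 7f1e908, 926d5a8, e1504c2}.
That is 6 commits.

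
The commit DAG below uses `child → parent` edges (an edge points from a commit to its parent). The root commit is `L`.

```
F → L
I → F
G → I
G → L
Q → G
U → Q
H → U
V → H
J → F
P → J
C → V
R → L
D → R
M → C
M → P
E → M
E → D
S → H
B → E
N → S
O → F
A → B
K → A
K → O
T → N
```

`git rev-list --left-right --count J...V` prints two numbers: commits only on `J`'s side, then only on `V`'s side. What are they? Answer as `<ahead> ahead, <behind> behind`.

Reachable from J: {F, J, L}.
Reachable from V: {F, G, H, I, L, Q, U, V}.
Only in J's history (ahead): {J} — 1.
Only in V's history (behind): {G, H, I, Q, U, V} — 6.

1 ahead, 6 behind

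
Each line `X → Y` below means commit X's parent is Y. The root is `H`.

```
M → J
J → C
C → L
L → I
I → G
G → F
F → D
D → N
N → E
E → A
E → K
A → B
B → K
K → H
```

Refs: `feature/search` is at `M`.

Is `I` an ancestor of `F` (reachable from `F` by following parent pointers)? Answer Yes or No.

Ancestors of F: {A, B, D, E, F, H, K, N}.
I is not in that set, so it is not an ancestor of F.

No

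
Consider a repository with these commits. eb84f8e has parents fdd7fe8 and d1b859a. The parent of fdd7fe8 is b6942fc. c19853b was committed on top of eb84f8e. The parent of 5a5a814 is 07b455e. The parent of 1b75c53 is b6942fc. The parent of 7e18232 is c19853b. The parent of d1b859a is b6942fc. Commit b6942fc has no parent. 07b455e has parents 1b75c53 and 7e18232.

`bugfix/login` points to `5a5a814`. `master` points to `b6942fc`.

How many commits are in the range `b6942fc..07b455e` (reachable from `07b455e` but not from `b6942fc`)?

7

Reachable from 07b455e: {07b455e, 1b75c53, 7e18232, b6942fc, c19853b, d1b859a, eb84f8e, fdd7fe8}.
Reachable from b6942fc: {b6942fc}.
In 07b455e's history but not b6942fc's: {07b455e, 1b75c53, 7e18232, c19853b, d1b859a, eb84f8e, fdd7fe8} — 7 commits.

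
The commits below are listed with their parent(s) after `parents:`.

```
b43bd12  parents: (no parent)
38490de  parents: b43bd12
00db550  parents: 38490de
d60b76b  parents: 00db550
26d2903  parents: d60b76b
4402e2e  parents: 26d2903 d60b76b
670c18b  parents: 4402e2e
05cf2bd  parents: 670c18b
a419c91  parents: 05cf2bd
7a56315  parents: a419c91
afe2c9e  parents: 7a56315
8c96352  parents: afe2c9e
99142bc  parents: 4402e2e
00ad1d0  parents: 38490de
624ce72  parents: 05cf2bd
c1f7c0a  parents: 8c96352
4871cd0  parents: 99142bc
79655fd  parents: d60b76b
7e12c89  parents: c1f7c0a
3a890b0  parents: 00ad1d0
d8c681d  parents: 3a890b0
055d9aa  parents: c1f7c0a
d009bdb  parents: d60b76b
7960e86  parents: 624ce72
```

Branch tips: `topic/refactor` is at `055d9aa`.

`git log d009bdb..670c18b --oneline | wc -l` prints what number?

3

Reachable from 670c18b: {00db550, 26d2903, 38490de, 4402e2e, 670c18b, b43bd12, d60b76b}.
Reachable from d009bdb: {00db550, 38490de, b43bd12, d009bdb, d60b76b}.
In 670c18b's history but not d009bdb's: {26d2903, 4402e2e, 670c18b} — 3 commits.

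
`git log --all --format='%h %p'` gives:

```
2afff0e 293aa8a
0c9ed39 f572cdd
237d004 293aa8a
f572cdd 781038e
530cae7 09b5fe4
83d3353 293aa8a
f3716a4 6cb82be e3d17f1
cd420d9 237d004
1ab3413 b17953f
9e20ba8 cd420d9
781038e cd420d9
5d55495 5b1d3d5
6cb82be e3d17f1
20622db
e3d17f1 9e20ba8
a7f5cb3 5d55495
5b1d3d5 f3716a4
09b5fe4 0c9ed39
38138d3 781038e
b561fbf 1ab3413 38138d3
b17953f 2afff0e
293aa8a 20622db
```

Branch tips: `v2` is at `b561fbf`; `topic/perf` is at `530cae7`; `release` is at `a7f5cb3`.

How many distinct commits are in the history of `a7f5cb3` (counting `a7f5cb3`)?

11

Walking parent pointers from a7f5cb3: reachable set = {20622db, 237d004, 293aa8a, 5b1d3d5, 5d55495, 6cb82be, 9e20ba8, a7f5cb3, cd420d9, e3d17f1, f3716a4}.
That is 11 commits.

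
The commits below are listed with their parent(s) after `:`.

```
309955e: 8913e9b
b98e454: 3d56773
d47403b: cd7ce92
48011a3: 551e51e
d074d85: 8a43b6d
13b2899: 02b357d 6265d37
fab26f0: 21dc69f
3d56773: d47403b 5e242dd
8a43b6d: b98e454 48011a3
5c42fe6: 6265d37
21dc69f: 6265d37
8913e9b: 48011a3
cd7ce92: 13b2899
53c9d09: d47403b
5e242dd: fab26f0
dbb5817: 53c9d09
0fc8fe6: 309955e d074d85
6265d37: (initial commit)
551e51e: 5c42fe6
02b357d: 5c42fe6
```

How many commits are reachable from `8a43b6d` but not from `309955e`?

10

Reachable from 8a43b6d: {02b357d, 13b2899, 21dc69f, 3d56773, 48011a3, 551e51e, 5c42fe6, 5e242dd, 6265d37, 8a43b6d, b98e454, cd7ce92, d47403b, fab26f0}.
Reachable from 309955e: {309955e, 48011a3, 551e51e, 5c42fe6, 6265d37, 8913e9b}.
In 8a43b6d's history but not 309955e's: {02b357d, 13b2899, 21dc69f, 3d56773, 5e242dd, 8a43b6d, b98e454, cd7ce92, d47403b, fab26f0} — 10 commits.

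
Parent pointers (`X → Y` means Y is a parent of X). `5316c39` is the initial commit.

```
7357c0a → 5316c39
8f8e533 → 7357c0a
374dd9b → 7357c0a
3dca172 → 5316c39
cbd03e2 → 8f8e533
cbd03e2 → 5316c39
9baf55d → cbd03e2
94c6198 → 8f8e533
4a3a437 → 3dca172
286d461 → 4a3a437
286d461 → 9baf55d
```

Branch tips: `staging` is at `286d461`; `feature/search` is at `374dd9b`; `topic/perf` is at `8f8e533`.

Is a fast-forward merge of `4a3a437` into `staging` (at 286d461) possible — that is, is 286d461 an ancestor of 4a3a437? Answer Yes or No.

No

A fast-forward from 286d461 to 4a3a437 is possible iff 286d461 is an ancestor of 4a3a437.
Ancestors of 4a3a437: {3dca172, 4a3a437, 5316c39}.
286d461 is not among them, so fast-forward is not possible.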